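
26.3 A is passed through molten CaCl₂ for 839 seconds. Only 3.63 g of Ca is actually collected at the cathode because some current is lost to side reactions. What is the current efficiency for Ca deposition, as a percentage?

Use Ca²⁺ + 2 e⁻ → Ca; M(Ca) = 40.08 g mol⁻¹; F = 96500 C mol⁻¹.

Q = I·t = 26.30 × 839.00 = 22070 C; n(e⁻) = 22070/96500 = 0.2287 mol.
Theoretical n(Ca) = n(e⁻)/2 = 0.1143 mol, i.e. m_theo = 0.1143 × 40.08 = 4.582 g.
Efficiency = m_actual / m_theo = 3.63 / 4.582 = 79.2 %.

79.2 %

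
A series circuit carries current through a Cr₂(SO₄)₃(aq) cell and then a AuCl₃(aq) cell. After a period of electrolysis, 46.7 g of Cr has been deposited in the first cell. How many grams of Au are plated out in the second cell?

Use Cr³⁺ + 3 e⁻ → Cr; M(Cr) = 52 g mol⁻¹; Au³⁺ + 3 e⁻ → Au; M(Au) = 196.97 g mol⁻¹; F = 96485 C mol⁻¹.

n(Cr) = 46.7 / 52 = 0.8981 mol.
Since Cr³⁺ + 3 e⁻ → Cr, n(e⁻) passed = 3 × 0.8981 = 2.694 mol.
Cells in series carry the same charge, so the same 2.694 mol of electrons passes through cell 2.
Au³⁺ + 3 e⁻ → Au, so n(Au) = 2.694 / 3 = 0.8981 mol.
m(Au) = 0.8981 × 196.97 = 177 g.

177 g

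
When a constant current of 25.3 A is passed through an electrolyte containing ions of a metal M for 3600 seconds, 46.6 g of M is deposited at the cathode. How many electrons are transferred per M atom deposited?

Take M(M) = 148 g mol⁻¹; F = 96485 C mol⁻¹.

3

Q = I·t = 25.30 A × 3600.0 s = 91080 C, so n(e⁻) = 91080/96485 = 0.9440 mol.
n(M) deposited = 46.6 / 148 = 0.3149 mol.
Electrons per atom = n(e⁻)/n(M) = 0.9440 / 0.3149 = 3.00 ≈ 3, so the ion is M³⁺.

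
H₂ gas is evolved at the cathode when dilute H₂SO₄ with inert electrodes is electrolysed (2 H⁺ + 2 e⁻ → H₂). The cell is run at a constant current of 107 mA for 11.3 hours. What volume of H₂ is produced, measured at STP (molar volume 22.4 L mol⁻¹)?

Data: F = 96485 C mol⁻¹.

Q = I·t = 0.1070 A × 40680 s = 4353 C.
n(e⁻) = Q/F = 4353 / 96485 = 0.04511 mol.
2 electrons are transferred per H₂ molecule, so n(H₂) = 0.04511 / 2 = 0.02256 mol.
V = n × V_m = 0.02256 × 22.4 = 0.505 L.

0.505 L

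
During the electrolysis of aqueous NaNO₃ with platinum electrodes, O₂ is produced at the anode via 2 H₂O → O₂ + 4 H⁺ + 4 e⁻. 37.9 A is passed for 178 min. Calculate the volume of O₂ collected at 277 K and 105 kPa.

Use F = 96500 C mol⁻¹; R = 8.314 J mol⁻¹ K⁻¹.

Q = I·t = 37.90 A × 10680 s = 404800 C.
n(e⁻) = Q/F = 404800 / 96500 = 4.195 mol.
4 electrons are transferred per O₂ molecule, so n(O₂) = 4.195 / 4 = 1.049 mol.
V = nRT/P = (1.049 × 8.314 × 277) / (105 × 10³ Pa) = 0.0230 m³ = 23.0 L.

23.0 L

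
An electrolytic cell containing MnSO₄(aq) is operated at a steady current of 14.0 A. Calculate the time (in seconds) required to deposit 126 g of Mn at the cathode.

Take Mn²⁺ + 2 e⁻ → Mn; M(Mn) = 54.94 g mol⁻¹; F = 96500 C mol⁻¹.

31600 s

n(Mn) = m/M = 126 / 54.94 = 2.293 mol.
Each Mn atom requires 2 electrons, so n(e⁻) = 2 × 2.293 = 4.587 mol.
Q = n(e⁻)·F = 4.587 × 96500 = 442600 C.
t = Q/I = 442600 / 14.00 A = 31620 s.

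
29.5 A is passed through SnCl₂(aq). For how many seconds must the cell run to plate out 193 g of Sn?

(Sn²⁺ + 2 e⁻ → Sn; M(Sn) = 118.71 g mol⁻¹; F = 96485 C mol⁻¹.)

n(Sn) = m/M = 193 / 118.71 = 1.626 mol.
Each Sn atom requires 2 electrons, so n(e⁻) = 2 × 1.626 = 3.252 mol.
Q = n(e⁻)·F = 3.252 × 96485 = 313700 C.
t = Q/I = 313700 / 29.50 A = 10640 s.

10600 s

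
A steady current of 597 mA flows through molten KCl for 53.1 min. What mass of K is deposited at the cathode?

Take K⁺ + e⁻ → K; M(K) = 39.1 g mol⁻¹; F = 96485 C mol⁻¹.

Q = I·t = 0.5970 A × 3186.0 s = 1902 C.
n(e⁻) = Q/F = 1902 / 96485 = 0.01971 mol.
K⁺ + e⁻ → K, so n(K) = n(e⁻)/1 = 0.01971 mol.
m = n·M = 0.01971 × 39.1 = 0.771 g.

0.771 g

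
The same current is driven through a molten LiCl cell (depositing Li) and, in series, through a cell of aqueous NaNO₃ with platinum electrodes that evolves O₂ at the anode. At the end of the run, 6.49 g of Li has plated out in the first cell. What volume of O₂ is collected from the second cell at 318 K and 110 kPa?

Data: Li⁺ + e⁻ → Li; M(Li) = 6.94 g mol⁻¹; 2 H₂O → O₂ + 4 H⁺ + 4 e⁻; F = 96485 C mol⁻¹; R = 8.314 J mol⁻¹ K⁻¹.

n(Li) = 6.49 / 6.94 = 0.9352 mol, so n(e⁻) = 1 × 0.9352 = 0.9352 mol.
The cells are in series, so the same 0.9352 mol of electrons passes through the second cell.
2 H₂O → O₂ + 4 H⁺ + 4 e⁻ — 4 mol e⁻ per mol O₂, so n(O₂) = 0.9352/4 = 0.2338 mol.
V = nRT/P = (0.2338 × 8.314 × 318) / (110 × 10³) = 0.00562 m³ = 5.62 L.

5.62 L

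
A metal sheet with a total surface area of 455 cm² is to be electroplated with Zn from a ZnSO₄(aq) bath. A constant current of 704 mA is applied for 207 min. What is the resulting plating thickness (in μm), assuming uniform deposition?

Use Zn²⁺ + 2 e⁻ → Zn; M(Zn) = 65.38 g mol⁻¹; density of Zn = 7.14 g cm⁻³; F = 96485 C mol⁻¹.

9.12 μm

Q = I·t = 0.7040 × 12420 = 8744 C; n(e⁻) = 0.09062 mol.
n(Zn) = n(e⁻)/2 = 0.04531 mol, so m = 0.04531 × 65.38 = 2.962 g.
Volume = m/ρ = 2.962 / 7.14 = 0.4149 cm³.
Thickness = V/A = 0.4149 / 455 = 9.12 × 10⁻⁴ cm = 9.12 μm.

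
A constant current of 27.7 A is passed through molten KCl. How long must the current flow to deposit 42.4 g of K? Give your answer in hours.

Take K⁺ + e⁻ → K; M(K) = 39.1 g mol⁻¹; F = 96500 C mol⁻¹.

1.05 h

n(K) = m/M = 42.4 / 39.1 = 1.084 mol.
Each K atom requires 1 electron, so n(e⁻) = 1 × 1.084 = 1.084 mol.
Q = n(e⁻)·F = 1.084 × 96500 = 104600 C.
t = Q/I = 104600 / 27.70 A = 3778 s = 1.05 h.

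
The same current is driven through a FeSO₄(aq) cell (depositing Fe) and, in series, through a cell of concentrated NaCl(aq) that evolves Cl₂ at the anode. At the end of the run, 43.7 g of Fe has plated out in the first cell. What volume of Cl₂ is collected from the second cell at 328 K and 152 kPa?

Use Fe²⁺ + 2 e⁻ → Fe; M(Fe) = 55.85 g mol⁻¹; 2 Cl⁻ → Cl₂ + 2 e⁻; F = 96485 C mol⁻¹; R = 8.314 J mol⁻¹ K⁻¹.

14.0 L

n(Fe) = 43.7 / 55.85 = 0.7825 mol, so n(e⁻) = 2 × 0.7825 = 1.565 mol.
The cells are in series, so the same 1.565 mol of electrons passes through the second cell.
2 Cl⁻ → Cl₂ + 2 e⁻ — 2 mol e⁻ per mol Cl₂, so n(Cl₂) = 1.565/2 = 0.7825 mol.
V = nRT/P = (0.7825 × 8.314 × 328) / (152 × 10³) = 0.0140 m³ = 14.0 L.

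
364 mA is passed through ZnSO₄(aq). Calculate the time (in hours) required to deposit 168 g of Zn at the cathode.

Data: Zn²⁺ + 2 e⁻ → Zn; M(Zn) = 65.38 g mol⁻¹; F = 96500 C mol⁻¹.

n(Zn) = m/M = 168 / 65.38 = 2.570 mol.
Each Zn atom requires 2 electrons, so n(e⁻) = 2 × 2.570 = 5.139 mol.
Q = n(e⁻)·F = 5.139 × 96500 = 495900 C.
t = Q/I = 495900 / 0.3640 A = 1362000 s = 378 h.

378 h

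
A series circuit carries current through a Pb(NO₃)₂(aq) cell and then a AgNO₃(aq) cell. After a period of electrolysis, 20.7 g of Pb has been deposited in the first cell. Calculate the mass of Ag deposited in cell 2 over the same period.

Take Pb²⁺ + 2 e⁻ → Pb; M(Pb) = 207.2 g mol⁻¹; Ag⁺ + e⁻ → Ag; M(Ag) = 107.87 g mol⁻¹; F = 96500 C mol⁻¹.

21.6 g

n(Pb) = 20.7 / 207.2 = 0.09990 mol.
Since Pb²⁺ + 2 e⁻ → Pb, n(e⁻) passed = 2 × 0.09990 = 0.1998 mol.
Cells in series carry the same charge, so the same 0.1998 mol of electrons passes through cell 2.
Ag⁺ + e⁻ → Ag, so n(Ag) = 0.1998 / 1 = 0.1998 mol.
m(Ag) = 0.1998 × 107.87 = 21.6 g.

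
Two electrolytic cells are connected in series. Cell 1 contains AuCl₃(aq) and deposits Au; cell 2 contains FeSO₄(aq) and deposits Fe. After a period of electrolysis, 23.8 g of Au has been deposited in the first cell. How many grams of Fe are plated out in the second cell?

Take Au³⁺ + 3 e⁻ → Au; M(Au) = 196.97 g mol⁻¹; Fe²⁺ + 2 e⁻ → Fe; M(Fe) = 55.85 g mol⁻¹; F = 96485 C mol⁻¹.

10.1 g

n(Au) = 23.8 / 196.97 = 0.1208 mol.
Since Au³⁺ + 3 e⁻ → Au, n(e⁻) passed = 3 × 0.1208 = 0.3625 mol.
Cells in series carry the same charge, so the same 0.3625 mol of electrons passes through cell 2.
Fe²⁺ + 2 e⁻ → Fe, so n(Fe) = 0.3625 / 2 = 0.1812 mol.
m(Fe) = 0.1812 × 55.85 = 10.1 g.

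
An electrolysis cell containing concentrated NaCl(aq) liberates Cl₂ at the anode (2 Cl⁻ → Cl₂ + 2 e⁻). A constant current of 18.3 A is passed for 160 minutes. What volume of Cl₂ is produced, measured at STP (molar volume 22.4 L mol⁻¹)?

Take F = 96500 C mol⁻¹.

Q = I·t = 18.30 A × 9600.0 s = 175700 C.
n(e⁻) = Q/F = 175700 / 96500 = 1.821 mol.
2 electrons are transferred per Cl₂ molecule, so n(Cl₂) = 1.821 / 2 = 0.9103 mol.
V = n × V_m = 0.9103 × 22.4 = 20.4 L.

20.4 L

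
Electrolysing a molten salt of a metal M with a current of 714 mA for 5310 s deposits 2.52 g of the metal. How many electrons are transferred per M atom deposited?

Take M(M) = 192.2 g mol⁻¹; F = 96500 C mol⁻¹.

3

Q = I·t = 0.7140 A × 5310.0 s = 3791 C, so n(e⁻) = 3791/96500 = 0.03929 mol.
n(M) deposited = 2.52 / 192.2 = 0.01311 mol.
Electrons per atom = n(e⁻)/n(M) = 0.03929 / 0.01311 = 3.00 ≈ 3, so the ion is M³⁺.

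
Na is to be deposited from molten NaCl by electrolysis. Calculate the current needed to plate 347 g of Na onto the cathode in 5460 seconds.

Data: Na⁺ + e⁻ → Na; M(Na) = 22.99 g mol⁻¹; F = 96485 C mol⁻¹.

267 A

n(Na) = 347 / 22.99 = 15.09 mol.
n(e⁻) = 1 × 15.09 = 15.09 mol.
Q = n(e⁻)·F = 15.09 × 96485 = 1456000 C.
I = Q/t = 1456000 / 5460.0 s = 267 A.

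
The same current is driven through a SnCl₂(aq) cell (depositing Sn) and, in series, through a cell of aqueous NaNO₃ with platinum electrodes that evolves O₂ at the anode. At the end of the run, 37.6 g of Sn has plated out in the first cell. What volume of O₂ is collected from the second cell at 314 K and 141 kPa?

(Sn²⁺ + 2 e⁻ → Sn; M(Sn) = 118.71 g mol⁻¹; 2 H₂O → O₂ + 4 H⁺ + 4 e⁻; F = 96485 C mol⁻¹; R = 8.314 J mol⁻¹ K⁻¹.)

n(Sn) = 37.6 / 118.71 = 0.3167 mol, so n(e⁻) = 2 × 0.3167 = 0.6335 mol.
The cells are in series, so the same 0.6335 mol of electrons passes through the second cell.
2 H₂O → O₂ + 4 H⁺ + 4 e⁻ — 4 mol e⁻ per mol O₂, so n(O₂) = 0.6335/4 = 0.1584 mol.
V = nRT/P = (0.1584 × 8.314 × 314) / (141 × 10³) = 0.00293 m³ = 2.93 L.

2.93 L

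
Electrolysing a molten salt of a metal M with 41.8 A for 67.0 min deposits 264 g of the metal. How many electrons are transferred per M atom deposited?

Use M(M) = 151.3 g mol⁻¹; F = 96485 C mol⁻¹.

Q = I·t = 41.80 A × 4020.0 s = 168000 C, so n(e⁻) = 168000/96485 = 1.742 mol.
n(M) deposited = 264 / 151.3 = 1.745 mol.
Electrons per atom = n(e⁻)/n(M) = 1.742 / 1.745 = 0.998 ≈ 1, so the ion is M⁺.

1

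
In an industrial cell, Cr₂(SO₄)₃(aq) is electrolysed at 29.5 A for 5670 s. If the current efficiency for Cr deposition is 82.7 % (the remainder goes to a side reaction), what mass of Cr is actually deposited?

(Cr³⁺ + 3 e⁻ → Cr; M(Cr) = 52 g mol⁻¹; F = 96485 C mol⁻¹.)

Q = I·t = 29.50 × 5670.0 = 167300 C.
n(e⁻) = 167300/96485 = 1.734 mol; theoretically n(Cr) = 1.734/3 = 0.5779 mol, m_theo = 30.05 g.
At 82.7 % efficiency, m_actual = 0.827 × 30.05 = 24.9 g.

24.9 g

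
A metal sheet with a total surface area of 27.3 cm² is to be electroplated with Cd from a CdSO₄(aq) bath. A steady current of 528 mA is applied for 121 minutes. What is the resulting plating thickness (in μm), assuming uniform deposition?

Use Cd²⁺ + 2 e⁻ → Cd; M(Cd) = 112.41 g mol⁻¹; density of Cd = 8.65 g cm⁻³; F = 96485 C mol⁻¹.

Q = I·t = 0.5280 × 7260.0 = 3833 C; n(e⁻) = 0.03973 mol.
n(Cd) = n(e⁻)/2 = 0.01986 mol, so m = 0.01986 × 112.41 = 2.233 g.
Volume = m/ρ = 2.233 / 8.65 = 0.2581 cm³.
Thickness = V/A = 0.2581 / 27.3 = 0.00946 cm = 94.6 μm.

94.6 μm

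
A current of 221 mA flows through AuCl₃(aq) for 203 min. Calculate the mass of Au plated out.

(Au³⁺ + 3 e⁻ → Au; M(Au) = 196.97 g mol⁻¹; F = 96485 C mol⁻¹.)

1.83 g

Q = I·t = 0.2210 A × 12180 s = 2692 C.
n(e⁻) = Q/F = 2692 / 96485 = 0.02790 mol.
Au³⁺ + 3 e⁻ → Au, so n(Au) = n(e⁻)/3 = 0.009299 mol.
m = n·M = 0.009299 × 196.97 = 1.83 g.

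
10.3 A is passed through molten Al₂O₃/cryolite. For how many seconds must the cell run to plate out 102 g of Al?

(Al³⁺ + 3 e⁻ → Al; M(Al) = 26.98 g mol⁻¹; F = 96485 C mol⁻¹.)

n(Al) = m/M = 102 / 26.98 = 3.781 mol.
Each Al atom requires 3 electrons, so n(e⁻) = 3 × 3.781 = 11.34 mol.
Q = n(e⁻)·F = 11.34 × 96485 = 1094000 C.
t = Q/I = 1094000 / 10.30 A = 106200 s.

1.06 × 10⁵ s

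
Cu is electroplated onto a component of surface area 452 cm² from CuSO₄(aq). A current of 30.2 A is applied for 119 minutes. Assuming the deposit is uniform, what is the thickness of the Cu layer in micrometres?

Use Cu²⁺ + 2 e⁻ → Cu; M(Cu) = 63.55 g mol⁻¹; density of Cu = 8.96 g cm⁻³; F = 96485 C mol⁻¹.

Q = I·t = 30.20 × 7140.0 = 215600 C; n(e⁻) = 2.235 mol.
n(Cu) = n(e⁻)/2 = 1.117 mol, so m = 1.117 × 63.55 = 71.01 g.
Volume = m/ρ = 71.01 / 8.96 = 7.925 cm³.
Thickness = V/A = 7.925 / 452 = 0.0175 cm = 175 μm.

175 μm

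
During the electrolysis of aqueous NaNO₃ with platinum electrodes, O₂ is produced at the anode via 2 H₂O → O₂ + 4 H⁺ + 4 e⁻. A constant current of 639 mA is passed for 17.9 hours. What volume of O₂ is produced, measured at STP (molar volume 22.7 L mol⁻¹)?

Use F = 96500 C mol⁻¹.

2.42 L

Q = I·t = 0.6390 A × 64440 s = 41180 C.
n(e⁻) = Q/F = 41180 / 96500 = 0.4267 mol.
4 electrons are transferred per O₂ molecule, so n(O₂) = 0.4267 / 4 = 0.1067 mol.
V = n × V_m = 0.1067 × 22.7 = 2.42 L.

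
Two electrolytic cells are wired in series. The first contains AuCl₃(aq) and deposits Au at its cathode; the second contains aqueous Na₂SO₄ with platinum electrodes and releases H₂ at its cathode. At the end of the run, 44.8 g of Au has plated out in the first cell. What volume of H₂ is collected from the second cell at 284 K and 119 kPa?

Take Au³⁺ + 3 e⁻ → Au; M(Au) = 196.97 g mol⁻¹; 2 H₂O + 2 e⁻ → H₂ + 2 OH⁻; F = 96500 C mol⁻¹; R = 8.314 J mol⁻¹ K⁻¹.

n(Au) = 44.8 / 196.97 = 0.2274 mol, so n(e⁻) = 3 × 0.2274 = 0.6823 mol.
The cells are in series, so the same 0.6823 mol of electrons passes through the second cell.
2 H₂O + 2 e⁻ → H₂ + 2 OH⁻ — 2 mol e⁻ per mol H₂, so n(H₂) = 0.6823/2 = 0.3412 mol.
V = nRT/P = (0.3412 × 8.314 × 284) / (119 × 10³) = 0.00677 m³ = 6.77 L.

6.77 L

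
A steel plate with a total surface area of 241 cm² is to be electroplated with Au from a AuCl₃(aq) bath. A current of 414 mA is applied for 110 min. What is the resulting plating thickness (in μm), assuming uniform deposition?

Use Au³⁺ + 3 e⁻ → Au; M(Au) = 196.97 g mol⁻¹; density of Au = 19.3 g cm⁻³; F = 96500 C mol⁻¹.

Q = I·t = 0.4140 × 6600.0 = 2732 C; n(e⁻) = 0.02832 mol.
n(Au) = n(e⁻)/3 = 0.009438 mol, so m = 0.009438 × 196.97 = 1.859 g.
Volume = m/ρ = 1.859 / 19.3 = 0.09632 cm³.
Thickness = V/A = 0.09632 / 241 = 4.00 × 10⁻⁴ cm = 4.00 μm.

4.00 μm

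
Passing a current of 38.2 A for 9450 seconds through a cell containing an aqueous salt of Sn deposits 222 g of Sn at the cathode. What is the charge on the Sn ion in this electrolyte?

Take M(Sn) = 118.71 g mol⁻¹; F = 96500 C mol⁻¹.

+2

Q = I·t = 38.20 A × 9450.0 s = 361000 C, so n(e⁻) = 361000/96500 = 3.741 mol.
n(Sn) deposited = 222 / 118.71 = 1.870 mol.
Electrons per atom = n(e⁻)/n(Sn) = 3.741 / 1.870 = 2.00 ≈ 2, so the ion is Sn²⁺.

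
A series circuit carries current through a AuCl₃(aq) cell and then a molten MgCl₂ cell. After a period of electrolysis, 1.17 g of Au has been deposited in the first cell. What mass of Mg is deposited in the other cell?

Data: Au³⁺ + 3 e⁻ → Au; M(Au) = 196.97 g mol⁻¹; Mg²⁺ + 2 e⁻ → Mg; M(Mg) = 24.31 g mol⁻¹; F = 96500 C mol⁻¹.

n(Au) = 1.17 / 196.97 = 0.005940 mol.
Since Au³⁺ + 3 e⁻ → Au, n(e⁻) passed = 3 × 0.005940 = 0.01782 mol.
Cells in series carry the same charge, so the same 0.01782 mol of electrons passes through cell 2.
Mg²⁺ + 2 e⁻ → Mg, so n(Mg) = 0.01782 / 2 = 0.008910 mol.
m(Mg) = 0.008910 × 24.31 = 0.217 g.

0.217 g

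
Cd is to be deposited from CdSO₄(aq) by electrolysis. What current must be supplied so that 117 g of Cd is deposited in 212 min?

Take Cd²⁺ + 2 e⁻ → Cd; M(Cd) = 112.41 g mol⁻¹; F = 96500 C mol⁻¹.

n(Cd) = 117 / 112.41 = 1.041 mol.
n(e⁻) = 2 × 1.041 = 2.082 mol.
Q = n(e⁻)·F = 2.082 × 96500 = 200900 C.
I = Q/t = 200900 / 12720 s = 15.8 A.

15.8 A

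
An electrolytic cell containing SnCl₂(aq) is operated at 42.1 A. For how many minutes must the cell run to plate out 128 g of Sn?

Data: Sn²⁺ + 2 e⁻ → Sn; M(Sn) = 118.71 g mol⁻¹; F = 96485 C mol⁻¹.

82.4 min

n(Sn) = m/M = 128 / 118.71 = 1.078 mol.
Each Sn atom requires 2 electrons, so n(e⁻) = 2 × 1.078 = 2.157 mol.
Q = n(e⁻)·F = 2.157 × 96485 = 208100 C.
t = Q/I = 208100 / 42.10 A = 4942 s = 82.4 min.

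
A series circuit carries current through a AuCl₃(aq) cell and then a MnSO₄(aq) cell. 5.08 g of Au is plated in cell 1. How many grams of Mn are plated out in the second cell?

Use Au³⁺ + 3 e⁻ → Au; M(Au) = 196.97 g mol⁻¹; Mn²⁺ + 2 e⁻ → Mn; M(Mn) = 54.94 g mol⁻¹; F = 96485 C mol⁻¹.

n(Au) = 5.08 / 196.97 = 0.02579 mol.
Since Au³⁺ + 3 e⁻ → Au, n(e⁻) passed = 3 × 0.02579 = 0.07737 mol.
Cells in series carry the same charge, so the same 0.07737 mol of electrons passes through cell 2.
Mn²⁺ + 2 e⁻ → Mn, so n(Mn) = 0.07737 / 2 = 0.03869 mol.
m(Mn) = 0.03869 × 54.94 = 2.13 g.

2.13 g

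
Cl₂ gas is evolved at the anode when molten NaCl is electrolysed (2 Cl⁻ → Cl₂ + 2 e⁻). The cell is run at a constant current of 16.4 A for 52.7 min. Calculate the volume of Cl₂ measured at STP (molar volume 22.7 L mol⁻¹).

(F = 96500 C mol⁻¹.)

6.10 L

Q = I·t = 16.40 A × 3162.0 s = 51860 C.
n(e⁻) = Q/F = 51860 / 96500 = 0.5374 mol.
2 electrons are transferred per Cl₂ molecule, so n(Cl₂) = 0.5374 / 2 = 0.2687 mol.
V = n × V_m = 0.2687 × 22.7 = 6.10 L.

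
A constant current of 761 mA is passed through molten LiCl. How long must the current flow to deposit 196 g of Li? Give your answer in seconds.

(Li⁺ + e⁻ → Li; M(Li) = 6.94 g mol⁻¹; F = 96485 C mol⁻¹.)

3.58 × 10⁶ s

n(Li) = m/M = 196 / 6.94 = 28.24 mol.
Each Li atom requires 1 electron, so n(e⁻) = 1 × 28.24 = 28.24 mol.
Q = n(e⁻)·F = 28.24 × 96485 = 2725000 C.
t = Q/I = 2725000 / 0.7610 A = 3581000 s.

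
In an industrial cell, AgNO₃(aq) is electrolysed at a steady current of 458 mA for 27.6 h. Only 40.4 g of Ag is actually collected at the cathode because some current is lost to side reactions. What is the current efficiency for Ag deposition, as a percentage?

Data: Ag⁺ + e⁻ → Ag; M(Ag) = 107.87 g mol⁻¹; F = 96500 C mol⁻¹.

79.4 %

Q = I·t = 0.4580 × 99360 = 45510 C; n(e⁻) = 45510/96500 = 0.4716 mol.
Theoretical n(Ag) = n(e⁻)/1 = 0.4716 mol, i.e. m_theo = 0.4716 × 107.87 = 50.87 g.
Efficiency = m_actual / m_theo = 40.4 / 50.87 = 79.4 %.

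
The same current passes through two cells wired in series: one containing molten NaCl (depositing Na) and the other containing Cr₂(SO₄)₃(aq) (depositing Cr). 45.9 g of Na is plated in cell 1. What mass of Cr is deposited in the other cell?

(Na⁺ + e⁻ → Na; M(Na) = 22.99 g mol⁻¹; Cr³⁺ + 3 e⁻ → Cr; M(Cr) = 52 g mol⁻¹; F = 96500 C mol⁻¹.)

n(Na) = 45.9 / 22.99 = 1.997 mol.
Since Na⁺ + e⁻ → Na, n(e⁻) passed = 1 × 1.997 = 1.997 mol.
Cells in series carry the same charge, so the same 1.997 mol of electrons passes through cell 2.
Cr³⁺ + 3 e⁻ → Cr, so n(Cr) = 1.997 / 3 = 0.6655 mol.
m(Cr) = 0.6655 × 52 = 34.6 g.

34.6 g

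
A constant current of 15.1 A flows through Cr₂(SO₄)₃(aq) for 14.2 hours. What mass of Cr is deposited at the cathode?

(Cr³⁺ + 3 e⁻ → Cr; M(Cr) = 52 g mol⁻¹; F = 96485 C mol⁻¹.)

139 g

Q = I·t = 15.10 A × 51120 s = 771900 C.
n(e⁻) = Q/F = 771900 / 96485 = 8.000 mol.
Cr³⁺ + 3 e⁻ → Cr, so n(Cr) = n(e⁻)/3 = 2.667 mol.
m = n·M = 2.667 × 52 = 139 g.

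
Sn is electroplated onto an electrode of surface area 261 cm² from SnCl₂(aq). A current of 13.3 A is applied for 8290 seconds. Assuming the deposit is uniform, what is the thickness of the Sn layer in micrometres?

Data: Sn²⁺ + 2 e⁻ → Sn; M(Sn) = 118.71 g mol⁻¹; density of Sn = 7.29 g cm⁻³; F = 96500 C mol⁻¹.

Q = I·t = 13.30 × 8290.0 = 110300 C; n(e⁻) = 1.143 mol.
n(Sn) = n(e⁻)/2 = 0.5713 mol, so m = 0.5713 × 118.71 = 67.82 g.
Volume = m/ρ = 67.82 / 7.29 = 9.303 cm³.
Thickness = V/A = 9.303 / 261 = 0.0356 cm = 356 μm.

356 μm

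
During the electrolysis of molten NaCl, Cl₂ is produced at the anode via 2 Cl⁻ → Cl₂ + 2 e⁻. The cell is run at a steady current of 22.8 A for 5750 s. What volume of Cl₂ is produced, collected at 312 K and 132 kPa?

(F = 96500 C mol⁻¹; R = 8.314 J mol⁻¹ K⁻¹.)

Q = I·t = 22.80 A × 5750.0 s = 131100 C.
n(e⁻) = Q/F = 131100 / 96500 = 1.359 mol.
2 electrons are transferred per Cl₂ molecule, so n(Cl₂) = 1.359 / 2 = 0.6793 mol.
V = nRT/P = (0.6793 × 8.314 × 312) / (132 × 10³ Pa) = 0.0133 m³ = 13.3 L.

13.3 L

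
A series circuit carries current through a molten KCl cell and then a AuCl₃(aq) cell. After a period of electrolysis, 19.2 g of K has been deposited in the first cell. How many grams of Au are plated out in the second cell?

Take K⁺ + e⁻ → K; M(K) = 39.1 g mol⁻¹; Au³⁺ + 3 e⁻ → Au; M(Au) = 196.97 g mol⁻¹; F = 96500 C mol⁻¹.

n(K) = 19.2 / 39.1 = 0.4910 mol.
Since K⁺ + e⁻ → K, n(e⁻) passed = 1 × 0.4910 = 0.4910 mol.
Cells in series carry the same charge, so the same 0.4910 mol of electrons passes through cell 2.
Au³⁺ + 3 e⁻ → Au, so n(Au) = 0.4910 / 3 = 0.1637 mol.
m(Au) = 0.1637 × 196.97 = 32.2 g.

32.2 g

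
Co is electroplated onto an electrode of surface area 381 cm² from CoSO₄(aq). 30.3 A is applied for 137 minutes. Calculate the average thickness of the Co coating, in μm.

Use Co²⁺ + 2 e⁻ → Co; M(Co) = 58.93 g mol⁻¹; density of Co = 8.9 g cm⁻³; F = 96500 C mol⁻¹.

Q = I·t = 30.30 × 8220.0 = 249100 C; n(e⁻) = 2.581 mol.
n(Co) = n(e⁻)/2 = 1.290 mol, so m = 1.290 × 58.93 = 76.05 g.
Volume = m/ρ = 76.05 / 8.9 = 8.545 cm³.
Thickness = V/A = 8.545 / 381 = 0.0224 cm = 224 μm.

224 μm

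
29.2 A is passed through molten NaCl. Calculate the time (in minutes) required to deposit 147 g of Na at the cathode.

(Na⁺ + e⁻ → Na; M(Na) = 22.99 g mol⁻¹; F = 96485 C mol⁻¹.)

n(Na) = m/M = 147 / 22.99 = 6.394 mol.
Each Na atom requires 1 electron, so n(e⁻) = 1 × 6.394 = 6.394 mol.
Q = n(e⁻)·F = 6.394 × 96485 = 616900 C.
t = Q/I = 616900 / 29.20 A = 21130 s = 352 min.

352 min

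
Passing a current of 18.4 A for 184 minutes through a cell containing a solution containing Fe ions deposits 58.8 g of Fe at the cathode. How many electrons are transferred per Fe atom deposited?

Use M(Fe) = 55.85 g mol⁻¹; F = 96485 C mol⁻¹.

2

Q = I·t = 18.40 A × 11040 s = 203100 C, so n(e⁻) = 203100/96485 = 2.105 mol.
n(Fe) deposited = 58.8 / 55.85 = 1.053 mol.
Electrons per atom = n(e⁻)/n(Fe) = 2.105 / 1.053 = 2.00 ≈ 2, so the ion is Fe²⁺.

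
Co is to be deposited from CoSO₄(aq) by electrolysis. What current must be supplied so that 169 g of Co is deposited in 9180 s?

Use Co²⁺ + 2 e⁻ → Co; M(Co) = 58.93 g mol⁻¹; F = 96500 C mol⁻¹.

n(Co) = 169 / 58.93 = 2.868 mol.
n(e⁻) = 2 × 2.868 = 5.736 mol.
Q = n(e⁻)·F = 5.736 × 96500 = 553500 C.
I = Q/t = 553500 / 9180.0 s = 60.3 A.

60.3 A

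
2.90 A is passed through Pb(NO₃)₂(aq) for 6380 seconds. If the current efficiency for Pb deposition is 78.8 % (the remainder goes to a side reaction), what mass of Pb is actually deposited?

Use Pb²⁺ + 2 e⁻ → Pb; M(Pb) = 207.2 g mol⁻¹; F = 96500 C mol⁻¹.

15.7 g

Q = I·t = 2.900 × 6380.0 = 18500 C.
n(e⁻) = 18500/96500 = 0.1917 mol; theoretically n(Pb) = 0.1917/2 = 0.09587 mol, m_theo = 19.86 g.
At 78.8 % efficiency, m_actual = 0.788 × 19.86 = 15.7 g.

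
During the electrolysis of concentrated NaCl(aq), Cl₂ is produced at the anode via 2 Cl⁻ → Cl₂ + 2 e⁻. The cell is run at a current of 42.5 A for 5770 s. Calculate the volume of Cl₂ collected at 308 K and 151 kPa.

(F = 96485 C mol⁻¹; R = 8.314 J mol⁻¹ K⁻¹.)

21.6 L

Q = I·t = 42.50 A × 5770.0 s = 245200 C.
n(e⁻) = Q/F = 245200 / 96485 = 2.542 mol.
2 electrons are transferred per Cl₂ molecule, so n(Cl₂) = 2.542 / 2 = 1.271 mol.
V = nRT/P = (1.271 × 8.314 × 308) / (151 × 10³ Pa) = 0.0216 m³ = 21.6 L.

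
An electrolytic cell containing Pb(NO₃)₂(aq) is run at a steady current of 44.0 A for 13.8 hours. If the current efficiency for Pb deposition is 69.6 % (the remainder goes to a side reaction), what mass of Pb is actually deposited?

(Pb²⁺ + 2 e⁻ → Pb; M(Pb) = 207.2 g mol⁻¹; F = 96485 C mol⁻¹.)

1630 g

Q = I·t = 44.00 × 49680 = 2186000 C.
n(e⁻) = 2186000/96485 = 22.66 mol; theoretically n(Pb) = 22.66/2 = 11.33 mol, m_theo = 2347 g.
At 69.6 % efficiency, m_actual = 0.696 × 2347 = 1630 g.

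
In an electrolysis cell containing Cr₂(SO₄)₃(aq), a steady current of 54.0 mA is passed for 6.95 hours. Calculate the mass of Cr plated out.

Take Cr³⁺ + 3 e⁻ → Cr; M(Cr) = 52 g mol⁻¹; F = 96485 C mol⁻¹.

Q = I·t = 0.05400 A × 25020 s = 1351 C.
n(e⁻) = Q/F = 1351 / 96485 = 0.01400 mol.
Cr³⁺ + 3 e⁻ → Cr, so n(Cr) = n(e⁻)/3 = 0.004668 mol.
m = n·M = 0.004668 × 52 = 0.243 g.

0.243 g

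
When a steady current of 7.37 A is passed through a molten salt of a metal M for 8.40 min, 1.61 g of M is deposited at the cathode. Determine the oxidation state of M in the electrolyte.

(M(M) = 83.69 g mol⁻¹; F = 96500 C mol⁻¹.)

Q = I·t = 7.370 A × 504.00 s = 3714 C, so n(e⁻) = 3714/96500 = 0.03849 mol.
n(M) deposited = 1.61 / 83.69 = 0.01924 mol.
Electrons per atom = n(e⁻)/n(M) = 0.03849 / 0.01924 = 2.00 ≈ 2, so the ion is M²⁺.

+2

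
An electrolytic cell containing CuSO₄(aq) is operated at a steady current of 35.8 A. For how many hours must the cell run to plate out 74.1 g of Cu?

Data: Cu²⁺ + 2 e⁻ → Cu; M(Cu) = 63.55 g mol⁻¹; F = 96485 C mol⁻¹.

n(Cu) = m/M = 74.1 / 63.55 = 1.166 mol.
Each Cu atom requires 2 electrons, so n(e⁻) = 2 × 1.166 = 2.332 mol.
Q = n(e⁻)·F = 2.332 × 96485 = 225000 C.
t = Q/I = 225000 / 35.80 A = 6285 s = 1.75 h.

1.75 h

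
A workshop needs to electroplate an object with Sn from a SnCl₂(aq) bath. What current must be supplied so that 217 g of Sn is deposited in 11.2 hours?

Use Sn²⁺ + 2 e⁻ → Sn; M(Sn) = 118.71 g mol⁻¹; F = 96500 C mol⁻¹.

8.75 A

n(Sn) = 217 / 118.71 = 1.828 mol.
n(e⁻) = 2 × 1.828 = 3.656 mol.
Q = n(e⁻)·F = 3.656 × 96500 = 352800 C.
I = Q/t = 352800 / 40320 s = 8.75 A.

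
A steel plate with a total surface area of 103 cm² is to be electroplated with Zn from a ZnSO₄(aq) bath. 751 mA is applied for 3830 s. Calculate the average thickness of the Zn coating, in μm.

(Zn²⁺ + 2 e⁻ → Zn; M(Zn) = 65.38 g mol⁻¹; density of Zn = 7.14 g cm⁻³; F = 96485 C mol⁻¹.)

Q = I·t = 0.7510 × 3830.0 = 2876 C; n(e⁻) = 0.02981 mol.
n(Zn) = n(e⁻)/2 = 0.01491 mol, so m = 0.01491 × 65.38 = 0.9745 g.
Volume = m/ρ = 0.9745 / 7.14 = 0.1365 cm³.
Thickness = V/A = 0.1365 / 103 = 0.00133 cm = 13.3 μm.

13.3 μm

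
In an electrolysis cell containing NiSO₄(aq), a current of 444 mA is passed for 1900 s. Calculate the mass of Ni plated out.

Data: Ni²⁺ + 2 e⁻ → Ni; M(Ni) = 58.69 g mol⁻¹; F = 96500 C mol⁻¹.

0.257 g

Q = I·t = 0.4440 A × 1900.0 s = 843.6 C.
n(e⁻) = Q/F = 843.6 / 96500 = 0.008742 mol.
Ni²⁺ + 2 e⁻ → Ni, so n(Ni) = n(e⁻)/2 = 0.004371 mol.
m = n·M = 0.004371 × 58.69 = 0.257 g.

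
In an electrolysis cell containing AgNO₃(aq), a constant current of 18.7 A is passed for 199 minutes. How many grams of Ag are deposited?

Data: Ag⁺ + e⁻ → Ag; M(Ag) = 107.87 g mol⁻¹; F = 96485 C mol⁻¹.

Q = I·t = 18.70 A × 11940 s = 223300 C.
n(e⁻) = Q/F = 223300 / 96485 = 2.314 mol.
Ag⁺ + e⁻ → Ag, so n(Ag) = n(e⁻)/1 = 2.314 mol.
m = n·M = 2.314 × 107.87 = 250 g.

250 g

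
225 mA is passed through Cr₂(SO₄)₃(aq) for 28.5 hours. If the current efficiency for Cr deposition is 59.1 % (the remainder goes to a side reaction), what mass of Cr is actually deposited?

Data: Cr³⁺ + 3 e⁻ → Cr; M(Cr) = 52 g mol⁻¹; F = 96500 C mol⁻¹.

2.45 g

Q = I·t = 0.2250 × 102600 = 23080 C.
n(e⁻) = 23080/96500 = 0.2392 mol; theoretically n(Cr) = 0.2392/3 = 0.07974 mol, m_theo = 4.147 g.
At 59.1 % efficiency, m_actual = 0.591 × 4.147 = 2.45 g.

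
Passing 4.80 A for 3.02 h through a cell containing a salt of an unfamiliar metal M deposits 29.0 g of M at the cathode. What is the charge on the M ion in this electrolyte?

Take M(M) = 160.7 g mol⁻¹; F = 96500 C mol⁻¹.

Q = I·t = 4.800 A × 10872 s = 52190 C, so n(e⁻) = 52190/96500 = 0.5408 mol.
n(M) deposited = 29.0 / 160.7 = 0.1805 mol.
Electrons per atom = n(e⁻)/n(M) = 0.5408 / 0.1805 = 3.00 ≈ 3, so the ion is M³⁺.

+3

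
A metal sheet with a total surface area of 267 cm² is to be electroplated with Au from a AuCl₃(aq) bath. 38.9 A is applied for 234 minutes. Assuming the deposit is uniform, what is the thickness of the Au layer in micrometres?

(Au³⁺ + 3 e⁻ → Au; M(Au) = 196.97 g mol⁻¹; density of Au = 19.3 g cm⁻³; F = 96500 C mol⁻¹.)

Q = I·t = 38.90 × 14040 = 546200 C; n(e⁻) = 5.660 mol.
n(Au) = n(e⁻)/3 = 1.887 mol, so m = 1.887 × 196.97 = 371.6 g.
Volume = m/ρ = 371.6 / 19.3 = 19.25 cm³.
Thickness = V/A = 19.25 / 267 = 0.0721 cm = 721 μm.

721 μm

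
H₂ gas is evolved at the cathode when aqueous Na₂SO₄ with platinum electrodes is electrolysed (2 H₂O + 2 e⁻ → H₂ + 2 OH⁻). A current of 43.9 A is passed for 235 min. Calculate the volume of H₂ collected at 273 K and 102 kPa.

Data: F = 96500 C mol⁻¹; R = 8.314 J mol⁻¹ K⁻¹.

71.4 L

Q = I·t = 43.90 A × 14100 s = 619000 C.
n(e⁻) = Q/F = 619000 / 96500 = 6.414 mol.
2 electrons are transferred per H₂ molecule, so n(H₂) = 6.414 / 2 = 3.207 mol.
V = nRT/P = (3.207 × 8.314 × 273) / (102 × 10³ Pa) = 0.0714 m³ = 71.4 L.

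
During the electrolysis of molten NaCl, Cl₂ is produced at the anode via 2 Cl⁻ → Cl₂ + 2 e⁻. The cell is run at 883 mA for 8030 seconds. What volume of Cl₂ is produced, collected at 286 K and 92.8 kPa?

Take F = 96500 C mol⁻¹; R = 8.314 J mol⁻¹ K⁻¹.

Q = I·t = 0.8830 A × 8030.0 s = 7090 C.
n(e⁻) = Q/F = 7090 / 96500 = 0.07348 mol.
2 electrons are transferred per Cl₂ molecule, so n(Cl₂) = 0.07348 / 2 = 0.03674 mol.
V = nRT/P = (0.03674 × 8.314 × 286) / (92.8 × 10³ Pa) = 9.41 × 10⁻⁴ m³ = 0.941 L.

0.941 L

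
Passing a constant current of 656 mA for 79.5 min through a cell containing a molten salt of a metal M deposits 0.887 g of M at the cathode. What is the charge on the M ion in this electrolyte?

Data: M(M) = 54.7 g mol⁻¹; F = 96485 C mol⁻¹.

+2

Q = I·t = 0.6560 A × 4770.0 s = 3129 C, so n(e⁻) = 3129/96485 = 0.03243 mol.
n(M) deposited = 0.887 / 54.7 = 0.01622 mol.
Electrons per atom = n(e⁻)/n(M) = 0.03243 / 0.01622 = 2.00 ≈ 2, so the ion is M²⁺.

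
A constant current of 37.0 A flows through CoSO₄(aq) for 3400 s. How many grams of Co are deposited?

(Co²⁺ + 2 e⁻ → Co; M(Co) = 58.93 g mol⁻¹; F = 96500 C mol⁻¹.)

Q = I·t = 37.00 A × 3400.0 s = 125800 C.
n(e⁻) = Q/F = 125800 / 96500 = 1.304 mol.
Co²⁺ + 2 e⁻ → Co, so n(Co) = n(e⁻)/2 = 0.6518 mol.
m = n·M = 0.6518 × 58.93 = 38.4 g.

38.4 g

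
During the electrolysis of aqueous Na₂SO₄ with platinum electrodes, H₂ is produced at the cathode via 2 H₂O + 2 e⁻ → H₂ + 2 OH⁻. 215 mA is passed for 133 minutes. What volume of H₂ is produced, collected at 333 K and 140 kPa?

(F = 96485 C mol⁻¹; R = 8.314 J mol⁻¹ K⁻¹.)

0.176 L

Q = I·t = 0.2150 A × 7980.0 s = 1716 C.
n(e⁻) = Q/F = 1716 / 96485 = 0.01778 mol.
2 electrons are transferred per H₂ molecule, so n(H₂) = 0.01778 / 2 = 0.008891 mol.
V = nRT/P = (0.008891 × 8.314 × 333) / (140 × 10³ Pa) = 1.76 × 10⁻⁴ m³ = 0.176 L.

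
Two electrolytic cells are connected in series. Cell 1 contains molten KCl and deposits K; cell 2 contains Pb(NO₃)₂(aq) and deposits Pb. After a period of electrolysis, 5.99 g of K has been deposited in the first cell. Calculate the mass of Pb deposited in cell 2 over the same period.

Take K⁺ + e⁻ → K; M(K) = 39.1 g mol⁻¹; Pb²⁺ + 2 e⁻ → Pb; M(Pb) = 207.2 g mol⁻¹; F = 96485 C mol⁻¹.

n(K) = 5.99 / 39.1 = 0.1532 mol.
Since K⁺ + e⁻ → K, n(e⁻) passed = 1 × 0.1532 = 0.1532 mol.
Cells in series carry the same charge, so the same 0.1532 mol of electrons passes through cell 2.
Pb²⁺ + 2 e⁻ → Pb, so n(Pb) = 0.1532 / 2 = 0.07660 mol.
m(Pb) = 0.07660 × 207.2 = 15.9 g.

15.9 g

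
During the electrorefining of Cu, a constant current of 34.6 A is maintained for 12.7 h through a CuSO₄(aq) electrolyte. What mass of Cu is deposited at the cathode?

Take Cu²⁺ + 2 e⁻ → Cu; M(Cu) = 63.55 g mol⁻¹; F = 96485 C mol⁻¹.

521 g

Q = I·t = 34.60 A × 45720 s = 1582000 C.
n(e⁻) = Q/F = 1582000 / 96485 = 16.40 mol.
Cu²⁺ + 2 e⁻ → Cu, so n(Cu) = n(e⁻)/2 = 8.198 mol.
m = n·M = 8.198 × 63.55 = 521 g.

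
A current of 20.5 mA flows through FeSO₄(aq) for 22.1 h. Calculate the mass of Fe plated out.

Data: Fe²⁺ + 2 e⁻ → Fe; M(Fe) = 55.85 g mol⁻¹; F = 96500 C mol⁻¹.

Q = I·t = 0.02050 A × 79560 s = 1631 C.
n(e⁻) = Q/F = 1631 / 96500 = 0.01690 mol.
Fe²⁺ + 2 e⁻ → Fe, so n(Fe) = n(e⁻)/2 = 0.008451 mol.
m = n·M = 0.008451 × 55.85 = 0.472 g.

0.472 g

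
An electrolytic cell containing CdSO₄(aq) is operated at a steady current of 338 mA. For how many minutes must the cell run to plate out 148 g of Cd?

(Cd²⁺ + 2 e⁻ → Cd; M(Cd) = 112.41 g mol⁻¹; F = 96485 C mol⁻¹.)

12500 min

n(Cd) = m/M = 148 / 112.41 = 1.317 mol.
Each Cd atom requires 2 electrons, so n(e⁻) = 2 × 1.317 = 2.633 mol.
Q = n(e⁻)·F = 2.633 × 96485 = 254100 C.
t = Q/I = 254100 / 0.3380 A = 751700 s = 12500 min.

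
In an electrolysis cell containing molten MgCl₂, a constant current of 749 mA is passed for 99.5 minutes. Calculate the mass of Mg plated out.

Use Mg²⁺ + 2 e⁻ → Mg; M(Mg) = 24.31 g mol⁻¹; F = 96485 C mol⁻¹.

Q = I·t = 0.7490 A × 5970.0 s = 4472 C.
n(e⁻) = Q/F = 4472 / 96485 = 0.04634 mol.
Mg²⁺ + 2 e⁻ → Mg, so n(Mg) = n(e⁻)/2 = 0.02317 mol.
m = n·M = 0.02317 × 24.31 = 0.563 g.

0.563 g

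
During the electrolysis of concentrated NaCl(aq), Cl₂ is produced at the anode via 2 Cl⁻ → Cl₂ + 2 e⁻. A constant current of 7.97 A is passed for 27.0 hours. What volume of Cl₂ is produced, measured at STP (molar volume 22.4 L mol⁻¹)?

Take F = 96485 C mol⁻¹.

89.9 L

Q = I·t = 7.970 A × 97200 s = 774700 C.
n(e⁻) = Q/F = 774700 / 96485 = 8.029 mol.
2 electrons are transferred per Cl₂ molecule, so n(Cl₂) = 8.029 / 2 = 4.015 mol.
V = n × V_m = 4.015 × 22.4 = 89.9 L.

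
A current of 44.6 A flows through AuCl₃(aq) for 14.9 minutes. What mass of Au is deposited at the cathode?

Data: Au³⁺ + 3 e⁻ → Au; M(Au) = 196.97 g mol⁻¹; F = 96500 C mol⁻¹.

Q = I·t = 44.60 A × 894.00 s = 39870 C.
n(e⁻) = Q/F = 39870 / 96500 = 0.4132 mol.
Au³⁺ + 3 e⁻ → Au, so n(Au) = n(e⁻)/3 = 0.1377 mol.
m = n·M = 0.1377 × 196.97 = 27.1 g.

27.1 g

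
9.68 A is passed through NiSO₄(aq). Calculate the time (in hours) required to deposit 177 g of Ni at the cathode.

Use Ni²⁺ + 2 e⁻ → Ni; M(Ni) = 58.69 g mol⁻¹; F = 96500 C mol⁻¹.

16.7 h

n(Ni) = m/M = 177 / 58.69 = 3.016 mol.
Each Ni atom requires 2 electrons, so n(e⁻) = 2 × 3.016 = 6.032 mol.
Q = n(e⁻)·F = 6.032 × 96500 = 582100 C.
t = Q/I = 582100 / 9.680 A = 60130 s = 16.7 h.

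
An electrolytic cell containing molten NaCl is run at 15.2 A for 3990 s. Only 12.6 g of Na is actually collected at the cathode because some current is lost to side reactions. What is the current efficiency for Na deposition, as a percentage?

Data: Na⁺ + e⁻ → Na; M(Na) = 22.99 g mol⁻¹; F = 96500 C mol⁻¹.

87.2 %

Q = I·t = 15.20 × 3990.0 = 60650 C; n(e⁻) = 60650/96500 = 0.6285 mol.
Theoretical n(Na) = n(e⁻)/1 = 0.6285 mol, i.e. m_theo = 0.6285 × 22.99 = 14.45 g.
Efficiency = m_actual / m_theo = 12.6 / 14.45 = 87.2 %.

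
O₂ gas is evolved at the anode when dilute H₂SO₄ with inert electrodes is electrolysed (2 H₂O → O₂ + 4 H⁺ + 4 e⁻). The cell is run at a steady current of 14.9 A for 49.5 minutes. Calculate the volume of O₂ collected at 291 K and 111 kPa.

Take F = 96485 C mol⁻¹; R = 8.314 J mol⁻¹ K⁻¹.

2.50 L

Q = I·t = 14.90 A × 2970.0 s = 44250 C.
n(e⁻) = Q/F = 44250 / 96485 = 0.4587 mol.
4 electrons are transferred per O₂ molecule, so n(O₂) = 0.4587 / 4 = 0.1147 mol.
V = nRT/P = (0.1147 × 8.314 × 291) / (111 × 10³ Pa) = 0.00250 m³ = 2.50 L.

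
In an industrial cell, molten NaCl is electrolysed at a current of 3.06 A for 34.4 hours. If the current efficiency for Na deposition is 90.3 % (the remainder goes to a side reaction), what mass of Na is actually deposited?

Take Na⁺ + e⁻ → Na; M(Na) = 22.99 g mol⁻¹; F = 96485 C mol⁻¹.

Q = I·t = 3.060 × 123840 = 379000 C.
n(e⁻) = 379000/96485 = 3.928 mol; theoretically n(Na) = 3.928/1 = 3.928 mol, m_theo = 90.29 g.
At 90.3 % efficiency, m_actual = 0.903 × 90.29 = 81.5 g.

81.5 g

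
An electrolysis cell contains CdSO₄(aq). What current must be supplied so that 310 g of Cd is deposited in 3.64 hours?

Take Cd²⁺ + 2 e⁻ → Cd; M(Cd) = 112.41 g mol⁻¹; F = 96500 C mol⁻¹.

40.6 A

n(Cd) = 310 / 112.41 = 2.758 mol.
n(e⁻) = 2 × 2.758 = 5.516 mol.
Q = n(e⁻)·F = 5.516 × 96500 = 532200 C.
I = Q/t = 532200 / 13104 s = 40.6 A.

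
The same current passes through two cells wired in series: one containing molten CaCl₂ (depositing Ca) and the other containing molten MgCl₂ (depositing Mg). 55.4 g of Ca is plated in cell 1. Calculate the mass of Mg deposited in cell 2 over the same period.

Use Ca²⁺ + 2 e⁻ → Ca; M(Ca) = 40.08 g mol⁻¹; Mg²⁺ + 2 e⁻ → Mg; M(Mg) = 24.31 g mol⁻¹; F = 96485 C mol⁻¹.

33.6 g

n(Ca) = 55.4 / 40.08 = 1.382 mol.
Since Ca²⁺ + 2 e⁻ → Ca, n(e⁻) passed = 2 × 1.382 = 2.764 mol.
Cells in series carry the same charge, so the same 2.764 mol of electrons passes through cell 2.
Mg²⁺ + 2 e⁻ → Mg, so n(Mg) = 2.764 / 2 = 1.382 mol.
m(Mg) = 1.382 × 24.31 = 33.6 g.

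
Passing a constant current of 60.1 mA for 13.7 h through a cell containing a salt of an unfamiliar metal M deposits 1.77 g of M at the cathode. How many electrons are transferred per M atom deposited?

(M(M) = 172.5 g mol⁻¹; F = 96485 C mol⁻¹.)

3

Q = I·t = 0.06010 A × 49320 s = 2964 C, so n(e⁻) = 2964/96485 = 0.03072 mol.
n(M) deposited = 1.77 / 172.5 = 0.01026 mol.
Electrons per atom = n(e⁻)/n(M) = 0.03072 / 0.01026 = 2.99 ≈ 3, so the ion is M³⁺.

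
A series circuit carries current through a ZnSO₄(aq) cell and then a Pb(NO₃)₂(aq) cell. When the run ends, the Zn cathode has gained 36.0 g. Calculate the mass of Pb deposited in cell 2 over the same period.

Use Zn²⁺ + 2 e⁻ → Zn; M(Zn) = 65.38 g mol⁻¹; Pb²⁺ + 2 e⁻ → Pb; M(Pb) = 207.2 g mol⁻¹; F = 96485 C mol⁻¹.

114 g

n(Zn) = 36.0 / 65.38 = 0.5506 mol.
Since Zn²⁺ + 2 e⁻ → Zn, n(e⁻) passed = 2 × 0.5506 = 1.101 mol.
Cells in series carry the same charge, so the same 1.101 mol of electrons passes through cell 2.
Pb²⁺ + 2 e⁻ → Pb, so n(Pb) = 1.101 / 2 = 0.5506 mol.
m(Pb) = 0.5506 × 207.2 = 114 g.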